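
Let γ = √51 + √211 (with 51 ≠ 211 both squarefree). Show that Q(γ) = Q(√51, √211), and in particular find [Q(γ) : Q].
[Q(γ) : Q] = 4 (equivalently, Q(γ) = Q(√51, √211))

Obviously Q(γ) ⊆ Q(√51, √211), and [Q(√51, √211):Q] = 4 (since 51, 211 are distinct squarefree integers > 1 with 10761 not a perfect square). To show equality we compute the minimal polynomial of γ. From γ = √51 + √211: γ^2 = 51 + 2√(10761) + 211 = 262 + 2√(10761), so γ^2 - 262 = 2√(10761); squaring, (γ^2 - 262)^2 = 4·10761, i.e. γ^4 - 524γ^2 + 68644 - 43044 = 0, i.e. γ^4 - 524γ^2 + 25600 = 0. So γ is a root of x^4 - 524x^2 + 25600. This polynomial is irreducible over Q: it has no rational root (each ±√51 ± √211 is irrational), and any factorization into two quadratics over Q would force √(10761) ∈ Q (pairing opposite roots) or √51, √211 ∈ Q (other pairings), all impossible. Hence [Q(γ):Q] = 4 = [Q(√51, √211):Q], so Q(γ) = Q(√51, √211).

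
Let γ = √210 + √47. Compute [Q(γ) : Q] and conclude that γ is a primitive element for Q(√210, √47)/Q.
[Q(γ) : Q] = 4 (equivalently, Q(γ) = Q(√210, √47))

Obviously Q(γ) ⊆ Q(√210, √47), and [Q(√210, √47):Q] = 4 (since 210, 47 are distinct squarefree integers > 1 with 9870 not a perfect square). To show equality we compute the minimal polynomial of γ. From γ = √210 + √47: γ^2 = 210 + 2√(9870) + 47 = 257 + 2√(9870), so γ^2 - 257 = 2√(9870); squaring, (γ^2 - 257)^2 = 4·9870, i.e. γ^4 - 514γ^2 + 66049 - 39480 = 0, i.e. γ^4 - 514γ^2 + 26569 = 0. So γ is a root of x^4 - 514x^2 + 26569. This polynomial is irreducible over Q: it has no rational root (each ±√210 ± √47 is irrational), and any factorization into two quadratics over Q would force √(9870) ∈ Q (pairing opposite roots) or √210, √47 ∈ Q (other pairings), all impossible. Hence [Q(γ):Q] = 4 = [Q(√210, √47):Q], so Q(γ) = Q(√210, √47).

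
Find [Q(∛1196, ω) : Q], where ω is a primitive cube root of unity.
[Q(∛1196, ω) : Q] = 6

[Q(∛1196):Q] = 3 (min poly x^3 - 1196, irreducible since 1196 is not a perfect cube). [Q(ω):Q] = 2 (min poly x^2 + x + 1). Since Q(∛1196) ⊂ R and ω ∉ R, we have ω ∉ Q(∛1196), so x^2 + x + 1 remains irreducible over Q(∛1196) and [Q(∛1196, ω) : Q(∛1196)] = 2. By the tower law, [Q(∛1196, ω) : Q] = 3 · 2 = 6. (In fact Q(∛1196, ω) is the splitting field of x^3 - 1196 over Q.)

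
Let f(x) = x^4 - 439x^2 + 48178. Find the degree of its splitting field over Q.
[K : Q] = 4

Solving the quadratic in x^2: x^2 = (439 ± √(439^2 - 4·48178))/2 = (439 ± √9)/2 = (439 ± 3)/2, giving x^2 = 218 or x^2 = 221. So f(x) = (x^2 - 218)(x^2 - 221) and the roots of f are ±√218, ±√221. Hence the splitting field is K = Q(√218, √221). Since 218 and 221 are distinct squarefree integers > 1, their product 48178 is not a perfect square, so √221 ∉ Q(√218). By the tower law [K:Q] = [Q(√218,√221):Q(√218)] · [Q(√218):Q] = 2 · 2 = 4.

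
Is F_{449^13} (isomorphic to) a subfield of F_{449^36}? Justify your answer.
No: F_{449^13} is not a subfield of F_{449^36}

F_{p^m} embeds in F_{p^n} iff m | n. Here 13 ∤ 36 (since 36 = 2·13 + 10 with remainder 10 ≠ 0), so F_{449^13} is not a subfield of F_{449^36}. Equivalently: if it were, the tower law would give 13 = [F_{449^13}:F_449] dividing [F_{449^36}:F_449] = 36, contradiction.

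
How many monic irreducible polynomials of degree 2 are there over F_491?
There are 120295 monic irreducible polynomials of degree 2 over F_491

Each element of F_{491^2} that lies in no proper subfield is a root of exactly one monic irreducible of degree 2 over F_491, and each such polynomial has 2 distinct roots in F_{491^2}. By Möbius inversion the count is N_491(2) = (1/2) Σ_{d|2} μ(2/d) · 491^d = (1/2)(μ(2)·491^1 + μ(1)·491^2) = 240590/2 = 120295.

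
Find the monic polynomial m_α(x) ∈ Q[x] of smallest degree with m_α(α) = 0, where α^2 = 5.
m_α(x) = x^2 - 5

α satisfies α^2 - 5 = 0, so x^2 - 5 annihilates α. Since d = 5 is squarefree and ≠ 1, it is not a perfect square in Q, so x^2 - 5 has no rational root and is therefore irreducible over Q (a degree-2 polynomial over a field is irreducible iff it has no root). Hence m_α(x) = x^2 - 5.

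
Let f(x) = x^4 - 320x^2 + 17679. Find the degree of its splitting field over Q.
[K : Q] = 4

Solving the quadratic in x^2: x^2 = (320 ± √(320^2 - 4·17679))/2 = (320 ± √31684)/2 = (320 ± 178)/2, giving x^2 = 249 or x^2 = 71. So f(x) = (x^2 - 249)(x^2 - 71) and the roots of f are ±√249, ±√71. Hence the splitting field is K = Q(√249, √71). Since 249 and 71 are distinct squarefree integers > 1, their product 17679 is not a perfect square, so √71 ∉ Q(√249). By the tower law [K:Q] = [Q(√249,√71):Q(√249)] · [Q(√249):Q] = 2 · 2 = 4.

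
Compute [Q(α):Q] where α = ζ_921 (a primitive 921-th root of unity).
[Q(α):Q] = 612

The minimal polynomial of ζ_921 over Q is the 921-th cyclotomic polynomial Φ_921(x), which is irreducible over Q and has degree φ(921) = 612. Hence [Q(α):Q] = φ(921) = 612.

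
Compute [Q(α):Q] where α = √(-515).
[Q(α):Q] = 2

[Q(α):Q] equals the degree of the minimal polynomial of α. Here α^2 = -515 and x^2 + 515 is irreducible (d = -515 is squarefree, ≠ 1, hence not a square), so deg(m_α) = 2. Thus [Q(α):Q] = 2.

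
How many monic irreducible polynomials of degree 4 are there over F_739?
There are 74561900130 monic irreducible polynomials of degree 4 over F_739

Each element of F_{739^4} that lies in no proper subfield is a root of exactly one monic irreducible of degree 4 over F_739, and each such polynomial has 4 distinct roots in F_{739^4}. By Möbius inversion the count is N_739(4) = (1/4) Σ_{d|4} μ(4/d) · 739^d = (1/4)(μ(4)·739^1 + μ(2)·739^2 + μ(1)·739^4) = 298247600520/4 = 74561900130.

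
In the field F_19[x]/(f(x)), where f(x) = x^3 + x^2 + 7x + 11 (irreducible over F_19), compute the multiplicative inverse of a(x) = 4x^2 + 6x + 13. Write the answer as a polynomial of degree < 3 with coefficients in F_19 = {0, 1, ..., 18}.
a(x)^(-1) ≡ 11x^2 + 6x + 1 (mod f(x))

Since f is irreducible over F_19, F_19[x]/(f) is a field and a(x) ≠ 0 has an inverse. Apply the extended Euclidean algorithm to f(x) and a(x) in F_19[x]: f(x) = (5x + 7)·a(x) + (14x + 15);  a(x) = (3x + 4)·(14x + 15) + (10). The last nonzero remainder is the constant 10 = gcd(f, a) in F_19. Back-substituting through the division chain expresses 10 = s(x)·a(x) + t(x)·f(x) with s(x) ≡ 15x^2 + 3x + 10 (mod f), so (15x^2 + 3x + 10)·a(x) ≡ 10 (mod f). Multiplying by 10^(-1) ≡ 2 in F_19 gives a(x)^(-1) ≡ 2·(15x^2 + 3x + 10) ≡ 11x^2 + 6x + 1 (mod f). Check: (4x^2 + 6x + 13)·(11x^2 + 6x + 1) = 6x^4 + 14x^3 + 12x^2 + 8x + 13 ≡ 1 (mod x^3 + x^2 + 7x + 11).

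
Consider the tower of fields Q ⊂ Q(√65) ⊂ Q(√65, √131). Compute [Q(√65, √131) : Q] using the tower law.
[Q(√65, √131) : Q] = 4

[Q(√65):Q] = 2 (min poly x^2 - 65, irreducible since 65 is squarefree > 1). For the top step, suppose √131 ∈ Q(√65), say √131 = c + d√65 with c, d ∈ Q. Squaring: 131 = c^2 + 65d^2 + 2cd√65. Since √65 ∉ Q this forces 2cd = 0. If d = 0 then √131 = c ∈ Q, contradicting 131 squarefree > 1. If c = 0 then 131 = 65d^2, so 65·131 = (65d)^2 is a perfect square in Q — but 65·131 = 8515 is not a perfect square (since 65 and 131 are distinct squarefree integers). Contradiction. Hence √131 ∉ Q(√65), so x^2 - 131 stays irreducible over Q(√65) and [Q(√65, √131) : Q(√65)] = 2. By the tower law, [Q(√65, √131) : Q] = 2 · 2 = 4.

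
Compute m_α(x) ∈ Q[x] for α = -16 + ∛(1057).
m_α(x) = x^3 + 48x^2 + 768x + 3039

Set β = α + 16 = ∛(1057), so β^3 = 1057. Then (α + 16)^3 - 1057 = 0, i.e. α is a root of g(x) = (x + 16)^3 - 1057 = x^3 + 48x^2 + 768x + 3039. Since g(x) = h(x + 16) where h(x) = x^3 - 1057, and h is irreducible over Q (because 1057 is not a perfect cube, so h has no rational root, and a monic cubic with no rational root is irreducible), g is also irreducible (irreducibility is preserved under the substitution x → x + 16). Hence m_α(x) = x^3 + 48x^2 + 768x + 3039.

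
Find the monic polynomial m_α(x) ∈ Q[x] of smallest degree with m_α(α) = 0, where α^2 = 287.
m_α(x) = x^2 - 287

α satisfies α^2 - 287 = 0, so x^2 - 287 annihilates α. Since d = 287 is squarefree and ≠ 1, it is not a perfect square in Q, so x^2 - 287 has no rational root and is therefore irreducible over Q (a degree-2 polynomial over a field is irreducible iff it has no root). Hence m_α(x) = x^2 - 287.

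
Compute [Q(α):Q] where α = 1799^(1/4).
[Q(α):Q] = 4

α is a root of x^4 - 1799. By Eisenstein's criterion at the prime p = 7 (which divides the constant term 1799 but p^2 = 49 does not, since 1799 is squarefree), x^4 - 1799 is irreducible over Q. Hence [Q(α):Q] = 4.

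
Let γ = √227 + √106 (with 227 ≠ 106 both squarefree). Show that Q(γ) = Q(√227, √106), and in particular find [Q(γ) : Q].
[Q(γ) : Q] = 4 (equivalently, Q(γ) = Q(√227, √106))

Obviously Q(γ) ⊆ Q(√227, √106), and [Q(√227, √106):Q] = 4 (since 227, 106 are distinct squarefree integers > 1 with 24062 not a perfect square). To show equality we compute the minimal polynomial of γ. From γ = √227 + √106: γ^2 = 227 + 2√(24062) + 106 = 333 + 2√(24062), so γ^2 - 333 = 2√(24062); squaring, (γ^2 - 333)^2 = 4·24062, i.e. γ^4 - 666γ^2 + 110889 - 96248 = 0, i.e. γ^4 - 666γ^2 + 14641 = 0. So γ is a root of x^4 - 666x^2 + 14641. This polynomial is irreducible over Q: it has no rational root (each ±√227 ± √106 is irrational), and any factorization into two quadratics over Q would force √(24062) ∈ Q (pairing opposite roots) or √227, √106 ∈ Q (other pairings), all impossible. Hence [Q(γ):Q] = 4 = [Q(√227, √106):Q], so Q(γ) = Q(√227, √106).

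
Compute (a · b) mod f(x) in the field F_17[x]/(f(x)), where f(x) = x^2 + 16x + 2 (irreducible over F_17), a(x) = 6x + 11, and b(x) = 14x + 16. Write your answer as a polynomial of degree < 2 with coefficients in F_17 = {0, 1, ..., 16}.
a · b ≡ 11x + 8 (mod f(x))

Multiply in F_17[x]: a(x)·b(x) = (6x + 11)·(14x + 16) = 16x^2 + 12x + 6. This has degree ≥ 2, so divide by f(x) over F_17: 16x^2 + 12x + 6 = (16)·(x^2 + 16x + 2) + (11x + 8). Hence a·b ≡ 11x + 8 (mod f). (F_17[x]/(f) is a field with 17^2 = 289 elements since f is irreducible of degree 2.)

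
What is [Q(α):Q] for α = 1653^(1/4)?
[Q(α):Q] = 4

α is a root of x^4 - 1653. By Eisenstein's criterion at the prime p = 3 (which divides the constant term 1653 but p^2 = 9 does not, since 1653 is squarefree), x^4 - 1653 is irreducible over Q. Hence [Q(α):Q] = 4.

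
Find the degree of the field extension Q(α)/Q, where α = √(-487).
[Q(α):Q] = 2

[Q(α):Q] equals the degree of the minimal polynomial of α. Here α^2 = -487 and x^2 + 487 is irreducible (d = -487 is squarefree, ≠ 1, hence not a square), so deg(m_α) = 2. Thus [Q(α):Q] = 2.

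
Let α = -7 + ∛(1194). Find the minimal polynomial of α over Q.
m_α(x) = x^3 + 21x^2 + 147x - 851

Set β = α + 7 = ∛(1194), so β^3 = 1194. Then (α + 7)^3 - 1194 = 0, i.e. α is a root of g(x) = (x + 7)^3 - 1194 = x^3 + 21x^2 + 147x - 851. Since g(x) = h(x + 7) where h(x) = x^3 - 1194, and h is irreducible over Q (because 1194 is not a perfect cube, so h has no rational root, and a monic cubic with no rational root is irreducible), g is also irreducible (irreducibility is preserved under the substitution x → x + 7). Hence m_α(x) = x^3 + 21x^2 + 147x - 851.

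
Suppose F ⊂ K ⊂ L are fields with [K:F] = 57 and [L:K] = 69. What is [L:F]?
[L:F] = 3933

The tower law says that for any tower of field extensions F ⊂ K ⊂ L with finite degrees, [L:F] = [L:K] · [K:F]. Here this gives [L:F] = 69 · 57 = 3933.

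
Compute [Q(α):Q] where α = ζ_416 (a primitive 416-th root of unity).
[Q(α):Q] = 192

The minimal polynomial of ζ_416 over Q is the 416-th cyclotomic polynomial Φ_416(x), which is irreducible over Q and has degree φ(416) = 192. Hence [Q(α):Q] = φ(416) = 192.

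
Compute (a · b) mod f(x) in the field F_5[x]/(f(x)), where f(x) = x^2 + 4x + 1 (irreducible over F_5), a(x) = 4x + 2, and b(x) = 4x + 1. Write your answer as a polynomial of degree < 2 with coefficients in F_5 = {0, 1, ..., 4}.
a · b ≡ 3x + 1 (mod f(x))

Multiply in F_5[x]: a(x)·b(x) = (4x + 2)·(4x + 1) = x^2 + 2x + 2. This has degree ≥ 2, so divide by f(x) over F_5: x^2 + 2x + 2 = (1)·(x^2 + 4x + 1) + (3x + 1). Hence a·b ≡ 3x + 1 (mod f). (F_5[x]/(f) is a field with 5^2 = 25 elements since f is irreducible of degree 2.)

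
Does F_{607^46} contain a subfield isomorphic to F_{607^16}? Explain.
No: F_{607^16} is not a subfield of F_{607^46}

F_{p^m} embeds in F_{p^n} iff m | n. Here 16 ∤ 46 (since 46 = 2·16 + 14 with remainder 14 ≠ 0), so F_{607^16} is not a subfield of F_{607^46}. Equivalently: if it were, the tower law would give 16 = [F_{607^16}:F_607] dividing [F_{607^46}:F_607] = 46, contradiction.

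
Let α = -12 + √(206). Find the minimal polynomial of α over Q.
m_α(x) = x^2 + 24x - 62

From α + 12 = √(206), squaring gives (α + 12)^2 = 206, i.e. α^2 + 24α + 144 = 206, so α^2 + 24α - 62 = 0. The discriminant of x^2 + 24x - 62 is (24)^2 - 4·(-62) = 576 + 248 = 824, and 4·(206) is not a perfect square in Q since 206 is squarefree and ≠ 1. Hence x^2 + 24x - 62 is irreducible over Q and is the minimal polynomial of α.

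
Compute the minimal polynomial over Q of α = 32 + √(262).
m_α(x) = x^2 - 64x + 762

From α - 32 = √(262), squaring gives (α - 32)^2 = 262, i.e. α^2 - 64α + 1024 = 262, so α^2 - 64α + 762 = 0. The discriminant of x^2 - 64x + 762 is (-64)^2 - 4·(762) = 4096 - 3048 = 1048, and 4·(262) is not a perfect square in Q since 262 is squarefree and ≠ 1. Hence x^2 - 64x + 762 is irreducible over Q and is the minimal polynomial of α.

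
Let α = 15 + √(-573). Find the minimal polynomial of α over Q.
m_α(x) = x^2 - 30x + 798

From α - 15 = √(-573), squaring gives (α - 15)^2 = -573, i.e. α^2 - 30α + 225 = -573, so α^2 - 30α + 798 = 0. The discriminant of x^2 - 30x + 798 is (-30)^2 - 4·(798) = 900 - 3192 = -2292, and 4·(-573) is not a perfect square in Q since -573 is squarefree and ≠ 1. Hence x^2 - 30x + 798 is irreducible over Q and is the minimal polynomial of α.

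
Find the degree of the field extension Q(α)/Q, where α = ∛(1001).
[Q(α):Q] = 3

The minimal polynomial of α is x^3 - 1001, irreducible over Q since 1001 is not a perfect cube (so x^3 - 1001 has no rational root). Hence [Q(α):Q] = deg(m_α) = 3.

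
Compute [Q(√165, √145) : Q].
[Q(√165, √145) : Q] = 4

[Q(√165):Q] = 2 (min poly x^2 - 165, irreducible since 165 is squarefree > 1). For the top step, suppose √145 ∈ Q(√165), say √145 = c + d√165 with c, d ∈ Q. Squaring: 145 = c^2 + 165d^2 + 2cd√165. Since √165 ∉ Q this forces 2cd = 0. If d = 0 then √145 = c ∈ Q, contradicting 145 squarefree > 1. If c = 0 then 145 = 165d^2, so 165·145 = (165d)^2 is a perfect square in Q — but 165·145 = 23925 is not a perfect square (since 165 and 145 are distinct squarefree integers). Contradiction. Hence √145 ∉ Q(√165), so x^2 - 145 stays irreducible over Q(√165) and [Q(√165, √145) : Q(√165)] = 2. By the tower law, [Q(√165, √145) : Q] = 2 · 2 = 4.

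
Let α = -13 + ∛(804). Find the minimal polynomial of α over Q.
m_α(x) = x^3 + 39x^2 + 507x + 1393

Set β = α + 13 = ∛(804), so β^3 = 804. Then (α + 13)^3 - 804 = 0, i.e. α is a root of g(x) = (x + 13)^3 - 804 = x^3 + 39x^2 + 507x + 1393. Since g(x) = h(x + 13) where h(x) = x^3 - 804, and h is irreducible over Q (because 804 is not a perfect cube, so h has no rational root, and a monic cubic with no rational root is irreducible), g is also irreducible (irreducibility is preserved under the substitution x → x + 13). Hence m_α(x) = x^3 + 39x^2 + 507x + 1393.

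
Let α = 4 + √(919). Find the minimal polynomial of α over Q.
m_α(x) = x^2 - 8x - 903

From α - 4 = √(919), squaring gives (α - 4)^2 = 919, i.e. α^2 - 8α + 16 = 919, so α^2 - 8α - 903 = 0. The discriminant of x^2 - 8x - 903 is (-8)^2 - 4·(-903) = 64 + 3612 = 3676, and 4·(919) is not a perfect square in Q since 919 is squarefree and ≠ 1. Hence x^2 - 8x - 903 is irreducible over Q and is the minimal polynomial of α.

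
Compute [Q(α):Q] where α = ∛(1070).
[Q(α):Q] = 3

The minimal polynomial of α is x^3 - 1070, irreducible over Q since 1070 is not a perfect cube (so x^3 - 1070 has no rational root). Hence [Q(α):Q] = deg(m_α) = 3.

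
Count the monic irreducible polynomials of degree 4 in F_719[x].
There are 66812039640 monic irreducible polynomials of degree 4 over F_719

Each element of F_{719^4} that lies in no proper subfield is a root of exactly one monic irreducible of degree 4 over F_719, and each such polynomial has 4 distinct roots in F_{719^4}. By Möbius inversion the count is N_719(4) = (1/4) Σ_{d|4} μ(4/d) · 719^d = (1/4)(μ(4)·719^1 + μ(2)·719^2 + μ(1)·719^4) = 267248158560/4 = 66812039640.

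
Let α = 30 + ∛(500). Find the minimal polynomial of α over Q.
m_α(x) = x^3 - 90x^2 + 2700x - 27500

Set β = α - 30 = ∛(500), so β^3 = 500. Then (α - 30)^3 - 500 = 0, i.e. α is a root of g(x) = (x - 30)^3 - 500 = x^3 - 90x^2 + 2700x - 27500. Since g(x) = h(x - 30) where h(x) = x^3 - 500, and h is irreducible over Q (because 500 is not a perfect cube, so h has no rational root, and a monic cubic with no rational root is irreducible), g is also irreducible (irreducibility is preserved under the substitution x → x - 30). Hence m_α(x) = x^3 - 90x^2 + 2700x - 27500.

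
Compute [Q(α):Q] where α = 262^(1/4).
[Q(α):Q] = 4

α is a root of x^4 - 262. By Eisenstein's criterion at the prime p = 2 (which divides the constant term 262 but p^2 = 4 does not, since 262 is squarefree), x^4 - 262 is irreducible over Q. Hence [Q(α):Q] = 4.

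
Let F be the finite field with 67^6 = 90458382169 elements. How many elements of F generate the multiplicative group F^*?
There are φ(90458382168) = 21395404800 primitive elements

F_q^* is cyclic of order q - 1 = 90458382168. A cyclic group of order m has exactly φ(m) generators. Here m = 90458382168 = 2^3 · 3^2 · 7^2 · 11 · 17 · 31 · 4423, so the number of primitive elements is φ(90458382168) = 21395404800.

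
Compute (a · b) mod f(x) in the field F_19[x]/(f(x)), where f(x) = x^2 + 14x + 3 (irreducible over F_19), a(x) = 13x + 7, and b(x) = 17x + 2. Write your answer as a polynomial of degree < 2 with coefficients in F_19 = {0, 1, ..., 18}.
a · b ≡ 15x + 16 (mod f(x))

Multiply in F_19[x]: a(x)·b(x) = (13x + 7)·(17x + 2) = 12x^2 + 12x + 14. This has degree ≥ 2, so divide by f(x) over F_19: 12x^2 + 12x + 14 = (12)·(x^2 + 14x + 3) + (15x + 16). Hence a·b ≡ 15x + 16 (mod f). (F_19[x]/(f) is a field with 19^2 = 361 elements since f is irreducible of degree 2.)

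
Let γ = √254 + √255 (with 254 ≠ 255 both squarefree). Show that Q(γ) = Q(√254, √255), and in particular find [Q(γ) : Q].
[Q(γ) : Q] = 4 (equivalently, Q(γ) = Q(√254, √255))

Obviously Q(γ) ⊆ Q(√254, √255), and [Q(√254, √255):Q] = 4 (since 254, 255 are distinct squarefree integers > 1 with 64770 not a perfect square). To show equality we compute the minimal polynomial of γ. From γ = √254 + √255: γ^2 = 254 + 2√(64770) + 255 = 509 + 2√(64770), so γ^2 - 509 = 2√(64770); squaring, (γ^2 - 509)^2 = 4·64770, i.e. γ^4 - 1018γ^2 + 259081 - 259080 = 0, i.e. γ^4 - 1018γ^2 + 1 = 0. So γ is a root of x^4 - 1018x^2 + 1. This polynomial is irreducible over Q: it has no rational root (each ±√254 ± √255 is irrational), and any factorization into two quadratics over Q would force √(64770) ∈ Q (pairing opposite roots) or √254, √255 ∈ Q (other pairings), all impossible. Hence [Q(γ):Q] = 4 = [Q(√254, √255):Q], so Q(γ) = Q(√254, √255).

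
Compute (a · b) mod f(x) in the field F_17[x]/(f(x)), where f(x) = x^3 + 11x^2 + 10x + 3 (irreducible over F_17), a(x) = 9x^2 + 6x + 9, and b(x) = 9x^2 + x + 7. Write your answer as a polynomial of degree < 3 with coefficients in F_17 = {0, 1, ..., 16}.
a · b ≡ 16x^2 + 13x + 14 (mod f(x))

Multiply in F_17[x]: a(x)·b(x) = (9x^2 + 6x + 9)·(9x^2 + x + 7) = 13x^4 + 12x^3 + 14x^2 + 12. This has degree ≥ 3, so divide by f(x) over F_17: 13x^4 + 12x^3 + 14x^2 + 12 = (13x + 5)·(x^3 + 11x^2 + 10x + 3) + (16x^2 + 13x + 14). Hence a·b ≡ 16x^2 + 13x + 14 (mod f). (F_17[x]/(f) is a field with 17^3 = 4913 elements since f is irreducible of degree 3.)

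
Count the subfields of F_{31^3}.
F_{31^3} has 2 subfields

The subfields of F_{p^n} are exactly the fields F_{p^d} for d | n (each is the fixed field of the unique index-d subgroup of Gal(F_{p^n}/F_p) ≅ Z/nZ). The divisors of n = 3 are {1, 3}, giving 2 subfields: F_{31^1}, F_{31^3}.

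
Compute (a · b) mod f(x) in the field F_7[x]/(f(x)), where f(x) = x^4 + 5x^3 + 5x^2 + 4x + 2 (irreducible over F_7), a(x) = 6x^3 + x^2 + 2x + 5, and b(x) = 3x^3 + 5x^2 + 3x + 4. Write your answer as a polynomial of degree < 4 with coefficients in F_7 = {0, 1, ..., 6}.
a · b ≡ 6x^3 + 3x^2 + 4x + 6 (mod f(x))

Multiply in F_7[x]: a(x)·b(x) = (6x^3 + x^2 + 2x + 5)·(3x^3 + 5x^2 + 3x + 4) = 4x^6 + 5x^5 + x^4 + 3x^3 + 2x + 6. This has degree ≥ 4, so divide by f(x) over F_7: 4x^6 + 5x^5 + x^4 + 3x^3 + 2x + 6 = (4x^2 + 6x)·(x^4 + 5x^3 + 5x^2 + 4x + 2) + (6x^3 + 3x^2 + 4x + 6). Hence a·b ≡ 6x^3 + 3x^2 + 4x + 6 (mod f). (F_7[x]/(f) is a field with 7^4 = 2401 elements since f is irreducible of degree 4.)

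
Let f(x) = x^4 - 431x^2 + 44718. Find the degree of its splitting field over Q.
[K : Q] = 4

Solving the quadratic in x^2: x^2 = (431 ± √(431^2 - 4·44718))/2 = (431 ± √6889)/2 = (431 ± 83)/2, giving x^2 = 174 or x^2 = 257. So f(x) = (x^2 - 174)(x^2 - 257) and the roots of f are ±√174, ±√257. Hence the splitting field is K = Q(√174, √257). Since 174 and 257 are distinct squarefree integers > 1, their product 44718 is not a perfect square, so √257 ∉ Q(√174). By the tower law [K:Q] = [Q(√174,√257):Q(√174)] · [Q(√174):Q] = 2 · 2 = 4.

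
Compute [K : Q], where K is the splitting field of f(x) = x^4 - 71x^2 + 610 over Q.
[K : Q] = 4

Solving the quadratic in x^2: x^2 = (71 ± √(71^2 - 4·610))/2 = (71 ± √2601)/2 = (71 ± 51)/2, giving x^2 = 10 or x^2 = 61. So f(x) = (x^2 - 10)(x^2 - 61) and the roots of f are ±√10, ±√61. Hence the splitting field is K = Q(√10, √61). Since 10 and 61 are distinct squarefree integers > 1, their product 610 is not a perfect square, so √61 ∉ Q(√10). By the tower law [K:Q] = [Q(√10,√61):Q(√10)] · [Q(√10):Q] = 2 · 2 = 4.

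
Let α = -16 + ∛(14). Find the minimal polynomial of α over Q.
m_α(x) = x^3 + 48x^2 + 768x + 4082

Set β = α + 16 = ∛(14), so β^3 = 14. Then (α + 16)^3 - 14 = 0, i.e. α is a root of g(x) = (x + 16)^3 - 14 = x^3 + 48x^2 + 768x + 4082. Since g(x) = h(x + 16) where h(x) = x^3 - 14, and h is irreducible over Q (because 14 is not a perfect cube, so h has no rational root, and a monic cubic with no rational root is irreducible), g is also irreducible (irreducibility is preserved under the substitution x → x + 16). Hence m_α(x) = x^3 + 48x^2 + 768x + 4082.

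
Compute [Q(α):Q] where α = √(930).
[Q(α):Q] = 2

[Q(α):Q] equals the degree of the minimal polynomial of α. Here α^2 = 930 and x^2 - 930 is irreducible (d = 930 is squarefree, ≠ 1, hence not a square), so deg(m_α) = 2. Thus [Q(α):Q] = 2.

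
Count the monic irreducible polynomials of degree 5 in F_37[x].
There are 13868784 monic irreducible polynomials of degree 5 over F_37

Each element of F_{37^5} that lies in no proper subfield is a root of exactly one monic irreducible of degree 5 over F_37, and each such polynomial has 5 distinct roots in F_{37^5}. By Möbius inversion the count is N_37(5) = (1/5) Σ_{d|5} μ(5/d) · 37^d = (1/5)(μ(5)·37^1 + μ(1)·37^5) = 69343920/5 = 13868784.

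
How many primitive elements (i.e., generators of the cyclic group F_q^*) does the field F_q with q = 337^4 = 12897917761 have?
There are φ(12897917760) = 2645360640 primitive elements

F_q^* is cyclic of order q - 1 = 12897917760. A cyclic group of order m has exactly φ(m) generators. Here m = 12897917760 = 2^6 · 3 · 5 · 7 · 13^2 · 41 · 277, so the number of primitive elements is φ(12897917760) = 2645360640.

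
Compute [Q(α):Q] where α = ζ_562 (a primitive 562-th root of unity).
[Q(α):Q] = 280

The minimal polynomial of ζ_562 over Q is the 562-th cyclotomic polynomial Φ_562(x), which is irreducible over Q and has degree φ(562) = 280. Hence [Q(α):Q] = φ(562) = 280.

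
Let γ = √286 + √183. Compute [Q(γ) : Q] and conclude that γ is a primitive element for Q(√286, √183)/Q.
[Q(γ) : Q] = 4 (equivalently, Q(γ) = Q(√286, √183))

Obviously Q(γ) ⊆ Q(√286, √183), and [Q(√286, √183):Q] = 4 (since 286, 183 are distinct squarefree integers > 1 with 52338 not a perfect square). To show equality we compute the minimal polynomial of γ. From γ = √286 + √183: γ^2 = 286 + 2√(52338) + 183 = 469 + 2√(52338), so γ^2 - 469 = 2√(52338); squaring, (γ^2 - 469)^2 = 4·52338, i.e. γ^4 - 938γ^2 + 219961 - 209352 = 0, i.e. γ^4 - 938γ^2 + 10609 = 0. So γ is a root of x^4 - 938x^2 + 10609. This polynomial is irreducible over Q: it has no rational root (each ±√286 ± √183 is irrational), and any factorization into two quadratics over Q would force √(52338) ∈ Q (pairing opposite roots) or √286, √183 ∈ Q (other pairings), all impossible. Hence [Q(γ):Q] = 4 = [Q(√286, √183):Q], so Q(γ) = Q(√286, √183).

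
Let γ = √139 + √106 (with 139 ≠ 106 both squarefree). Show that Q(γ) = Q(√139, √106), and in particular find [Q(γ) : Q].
[Q(γ) : Q] = 4 (equivalently, Q(γ) = Q(√139, √106))

Obviously Q(γ) ⊆ Q(√139, √106), and [Q(√139, √106):Q] = 4 (since 139, 106 are distinct squarefree integers > 1 with 14734 not a perfect square). To show equality we compute the minimal polynomial of γ. From γ = √139 + √106: γ^2 = 139 + 2√(14734) + 106 = 245 + 2√(14734), so γ^2 - 245 = 2√(14734); squaring, (γ^2 - 245)^2 = 4·14734, i.e. γ^4 - 490γ^2 + 60025 - 58936 = 0, i.e. γ^4 - 490γ^2 + 1089 = 0. So γ is a root of x^4 - 490x^2 + 1089. This polynomial is irreducible over Q: it has no rational root (each ±√139 ± √106 is irrational), and any factorization into two quadratics over Q would force √(14734) ∈ Q (pairing opposite roots) or √139, √106 ∈ Q (other pairings), all impossible. Hence [Q(γ):Q] = 4 = [Q(√139, √106):Q], so Q(γ) = Q(√139, √106).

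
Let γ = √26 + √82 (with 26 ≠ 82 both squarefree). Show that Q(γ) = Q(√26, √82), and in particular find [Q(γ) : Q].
[Q(γ) : Q] = 4 (equivalently, Q(γ) = Q(√26, √82))

Obviously Q(γ) ⊆ Q(√26, √82), and [Q(√26, √82):Q] = 4 (since 26, 82 are distinct squarefree integers > 1 with 2132 not a perfect square). To show equality we compute the minimal polynomial of γ. From γ = √26 + √82: γ^2 = 26 + 2√(2132) + 82 = 108 + 2√(2132), so γ^2 - 108 = 2√(2132); squaring, (γ^2 - 108)^2 = 4·2132, i.e. γ^4 - 216γ^2 + 11664 - 8528 = 0, i.e. γ^4 - 216γ^2 + 3136 = 0. So γ is a root of x^4 - 216x^2 + 3136. This polynomial is irreducible over Q: it has no rational root (each ±√26 ± √82 is irrational), and any factorization into two quadratics over Q would force √(2132) ∈ Q (pairing opposite roots) or √26, √82 ∈ Q (other pairings), all impossible. Hence [Q(γ):Q] = 4 = [Q(√26, √82):Q], so Q(γ) = Q(√26, √82).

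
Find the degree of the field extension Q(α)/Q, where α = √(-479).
[Q(α):Q] = 2

[Q(α):Q] equals the degree of the minimal polynomial of α. Here α^2 = -479 and x^2 + 479 is irreducible (d = -479 is squarefree, ≠ 1, hence not a square), so deg(m_α) = 2. Thus [Q(α):Q] = 2.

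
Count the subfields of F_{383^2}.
F_{383^2} has 2 subfields

The subfields of F_{p^n} are exactly the fields F_{p^d} for d | n (each is the fixed field of the unique index-d subgroup of Gal(F_{p^n}/F_p) ≅ Z/nZ). The divisors of n = 2 are {1, 2}, giving 2 subfields: F_{383^1}, F_{383^2}.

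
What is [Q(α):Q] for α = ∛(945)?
[Q(α):Q] = 3

The minimal polynomial of α is x^3 - 945, irreducible over Q since 945 is not a perfect cube (so x^3 - 945 has no rational root). Hence [Q(α):Q] = deg(m_α) = 3.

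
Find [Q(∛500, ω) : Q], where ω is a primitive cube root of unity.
[Q(∛500, ω) : Q] = 6

[Q(∛500):Q] = 3 (min poly x^3 - 500, irreducible since 500 is not a perfect cube). [Q(ω):Q] = 2 (min poly x^2 + x + 1). Since Q(∛500) ⊂ R and ω ∉ R, we have ω ∉ Q(∛500), so x^2 + x + 1 remains irreducible over Q(∛500) and [Q(∛500, ω) : Q(∛500)] = 2. By the tower law, [Q(∛500, ω) : Q] = 3 · 2 = 6. (In fact Q(∛500, ω) is the splitting field of x^3 - 500 over Q.)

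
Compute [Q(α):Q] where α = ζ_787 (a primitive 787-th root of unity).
[Q(α):Q] = 786

The minimal polynomial of ζ_787 over Q is the 787-th cyclotomic polynomial Φ_787(x), which is irreducible over Q and has degree φ(787) = 786. Hence [Q(α):Q] = φ(787) = 786.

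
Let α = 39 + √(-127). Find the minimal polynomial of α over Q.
m_α(x) = x^2 - 78x + 1648

From α - 39 = √(-127), squaring gives (α - 39)^2 = -127, i.e. α^2 - 78α + 1521 = -127, so α^2 - 78α + 1648 = 0. The discriminant of x^2 - 78x + 1648 is (-78)^2 - 4·(1648) = 6084 - 6592 = -508, and 4·(-127) is not a perfect square in Q since -127 is squarefree and ≠ 1. Hence x^2 - 78x + 1648 is irreducible over Q and is the minimal polynomial of α.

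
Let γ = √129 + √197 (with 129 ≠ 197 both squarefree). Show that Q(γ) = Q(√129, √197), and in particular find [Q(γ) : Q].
[Q(γ) : Q] = 4 (equivalently, Q(γ) = Q(√129, √197))

Obviously Q(γ) ⊆ Q(√129, √197), and [Q(√129, √197):Q] = 4 (since 129, 197 are distinct squarefree integers > 1 with 25413 not a perfect square). To show equality we compute the minimal polynomial of γ. From γ = √129 + √197: γ^2 = 129 + 2√(25413) + 197 = 326 + 2√(25413), so γ^2 - 326 = 2√(25413); squaring, (γ^2 - 326)^2 = 4·25413, i.e. γ^4 - 652γ^2 + 106276 - 101652 = 0, i.e. γ^4 - 652γ^2 + 4624 = 0. So γ is a root of x^4 - 652x^2 + 4624. This polynomial is irreducible over Q: it has no rational root (each ±√129 ± √197 is irrational), and any factorization into two quadratics over Q would force √(25413) ∈ Q (pairing opposite roots) or √129, √197 ∈ Q (other pairings), all impossible. Hence [Q(γ):Q] = 4 = [Q(√129, √197):Q], so Q(γ) = Q(√129, √197).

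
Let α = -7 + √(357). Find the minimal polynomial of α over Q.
m_α(x) = x^2 + 14x - 308

From α + 7 = √(357), squaring gives (α + 7)^2 = 357, i.e. α^2 + 14α + 49 = 357, so α^2 + 14α - 308 = 0. The discriminant of x^2 + 14x - 308 is (14)^2 - 4·(-308) = 196 + 1232 = 1428, and 4·(357) is not a perfect square in Q since 357 is squarefree and ≠ 1. Hence x^2 + 14x - 308 is irreducible over Q and is the minimal polynomial of α.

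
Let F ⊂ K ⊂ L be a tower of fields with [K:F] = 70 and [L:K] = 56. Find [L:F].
[L:F] = 3920

The tower law says that for any tower of field extensions F ⊂ K ⊂ L with finite degrees, [L:F] = [L:K] · [K:F]. Here this gives [L:F] = 56 · 70 = 3920.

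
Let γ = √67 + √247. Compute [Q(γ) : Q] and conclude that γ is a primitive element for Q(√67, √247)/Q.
[Q(γ) : Q] = 4 (equivalently, Q(γ) = Q(√67, √247))

Obviously Q(γ) ⊆ Q(√67, √247), and [Q(√67, √247):Q] = 4 (since 67, 247 are distinct squarefree integers > 1 with 16549 not a perfect square). To show equality we compute the minimal polynomial of γ. From γ = √67 + √247: γ^2 = 67 + 2√(16549) + 247 = 314 + 2√(16549), so γ^2 - 314 = 2√(16549); squaring, (γ^2 - 314)^2 = 4·16549, i.e. γ^4 - 628γ^2 + 98596 - 66196 = 0, i.e. γ^4 - 628γ^2 + 32400 = 0. So γ is a root of x^4 - 628x^2 + 32400. This polynomial is irreducible over Q: it has no rational root (each ±√67 ± √247 is irrational), and any factorization into two quadratics over Q would force √(16549) ∈ Q (pairing opposite roots) or √67, √247 ∈ Q (other pairings), all impossible. Hence [Q(γ):Q] = 4 = [Q(√67, √247):Q], so Q(γ) = Q(√67, √247).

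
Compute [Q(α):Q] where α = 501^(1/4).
[Q(α):Q] = 4

α is a root of x^4 - 501. By Eisenstein's criterion at the prime p = 3 (which divides the constant term 501 but p^2 = 9 does not, since 501 is squarefree), x^4 - 501 is irreducible over Q. Hence [Q(α):Q] = 4.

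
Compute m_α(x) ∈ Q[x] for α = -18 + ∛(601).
m_α(x) = x^3 + 54x^2 + 972x + 5231

Set β = α + 18 = ∛(601), so β^3 = 601. Then (α + 18)^3 - 601 = 0, i.e. α is a root of g(x) = (x + 18)^3 - 601 = x^3 + 54x^2 + 972x + 5231. Since g(x) = h(x + 18) where h(x) = x^3 - 601, and h is irreducible over Q (because 601 is not a perfect cube, so h has no rational root, and a monic cubic with no rational root is irreducible), g is also irreducible (irreducibility is preserved under the substitution x → x + 18). Hence m_α(x) = x^3 + 54x^2 + 972x + 5231.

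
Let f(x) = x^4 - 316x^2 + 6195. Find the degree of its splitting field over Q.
[K : Q] = 4

Solving the quadratic in x^2: x^2 = (316 ± √(316^2 - 4·6195))/2 = (316 ± √75076)/2 = (316 ± 274)/2, giving x^2 = 21 or x^2 = 295. So f(x) = (x^2 - 21)(x^2 - 295) and the roots of f are ±√21, ±√295. Hence the splitting field is K = Q(√21, √295). Since 21 and 295 are distinct squarefree integers > 1, their product 6195 is not a perfect square, so √295 ∉ Q(√21). By the tower law [K:Q] = [Q(√21,√295):Q(√21)] · [Q(√21):Q] = 2 · 2 = 4.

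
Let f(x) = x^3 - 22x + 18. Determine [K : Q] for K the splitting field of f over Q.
[K : Q] = 6

By the rational root test, any rational root of the monic integer polynomial f(x) = x^3 - 22x + 18 must be an integer dividing the constant term 18, i.e. one of ±{1, 2, 3, 6, 9, 18}. Evaluating: f(1) = -3, f(-1) = 39, f(2) = -18, f(-2) = 54, f(3) = -21, f(-3) = 57, f(6) = 102, f(-6) = -66, f(9) = 549, f(-9) = -513, f(18) = 5454, f(-18) = -5418; none is 0, so f has no rational root and is therefore irreducible over Q (a cubic with no linear factor over a field is irreducible). For an irreducible cubic, the Galois group is A_3 or S_3 according as the discriminant disc(f) = -4a^3 - 27b^2 = -4·(-22)^3 - 27·(18)^2 = 33844 is or is not a square in Q. Here disc(f) = 33844 is not a perfect square in Q, so the Galois group of f over Q is not contained in A_3 and must be all of S_3. The splitting field has degree |S_3| = 6 over Q, so [K : Q] = 6.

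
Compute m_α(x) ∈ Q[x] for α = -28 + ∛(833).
m_α(x) = x^3 + 84x^2 + 2352x + 21119

Set β = α + 28 = ∛(833), so β^3 = 833. Then (α + 28)^3 - 833 = 0, i.e. α is a root of g(x) = (x + 28)^3 - 833 = x^3 + 84x^2 + 2352x + 21119. Since g(x) = h(x + 28) where h(x) = x^3 - 833, and h is irreducible over Q (because 833 is not a perfect cube, so h has no rational root, and a monic cubic with no rational root is irreducible), g is also irreducible (irreducibility is preserved under the substitution x → x + 28). Hence m_α(x) = x^3 + 84x^2 + 2352x + 21119.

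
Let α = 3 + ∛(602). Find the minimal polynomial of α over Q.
m_α(x) = x^3 - 9x^2 + 27x - 629

Set β = α - 3 = ∛(602), so β^3 = 602. Then (α - 3)^3 - 602 = 0, i.e. α is a root of g(x) = (x - 3)^3 - 602 = x^3 - 9x^2 + 27x - 629. Since g(x) = h(x - 3) where h(x) = x^3 - 602, and h is irreducible over Q (because 602 is not a perfect cube, so h has no rational root, and a monic cubic with no rational root is irreducible), g is also irreducible (irreducibility is preserved under the substitution x → x - 3). Hence m_α(x) = x^3 - 9x^2 + 27x - 629.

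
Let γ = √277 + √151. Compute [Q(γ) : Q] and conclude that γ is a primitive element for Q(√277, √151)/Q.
[Q(γ) : Q] = 4 (equivalently, Q(γ) = Q(√277, √151))

Obviously Q(γ) ⊆ Q(√277, √151), and [Q(√277, √151):Q] = 4 (since 277, 151 are distinct squarefree integers > 1 with 41827 not a perfect square). To show equality we compute the minimal polynomial of γ. From γ = √277 + √151: γ^2 = 277 + 2√(41827) + 151 = 428 + 2√(41827), so γ^2 - 428 = 2√(41827); squaring, (γ^2 - 428)^2 = 4·41827, i.e. γ^4 - 856γ^2 + 183184 - 167308 = 0, i.e. γ^4 - 856γ^2 + 15876 = 0. So γ is a root of x^4 - 856x^2 + 15876. This polynomial is irreducible over Q: it has no rational root (each ±√277 ± √151 is irrational), and any factorization into two quadratics over Q would force √(41827) ∈ Q (pairing opposite roots) or √277, √151 ∈ Q (other pairings), all impossible. Hence [Q(γ):Q] = 4 = [Q(√277, √151):Q], so Q(γ) = Q(√277, √151).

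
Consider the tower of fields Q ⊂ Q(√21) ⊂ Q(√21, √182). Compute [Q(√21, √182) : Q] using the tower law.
[Q(√21, √182) : Q] = 4

[Q(√21):Q] = 2 (min poly x^2 - 21, irreducible since 21 is squarefree > 1). For the top step, suppose √182 ∈ Q(√21), say √182 = c + d√21 with c, d ∈ Q. Squaring: 182 = c^2 + 21d^2 + 2cd√21. Since √21 ∉ Q this forces 2cd = 0. If d = 0 then √182 = c ∈ Q, contradicting 182 squarefree > 1. If c = 0 then 182 = 21d^2, so 21·182 = (21d)^2 is a perfect square in Q — but 21·182 = 3822 is not a perfect square (since 21 and 182 are distinct squarefree integers). Contradiction. Hence √182 ∉ Q(√21), so x^2 - 182 stays irreducible over Q(√21) and [Q(√21, √182) : Q(√21)] = 2. By the tower law, [Q(√21, √182) : Q] = 2 · 2 = 4.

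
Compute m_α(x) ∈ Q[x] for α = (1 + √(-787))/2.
m_α(x) = x^2 - x + 197

From 2α - 1 = √(-787), squaring gives (2α - 1)^2 = -787, i.e. 4α^2 - 4α + 1 = -787, so α^2 - α + (1 + 787)/4 = 0. Since -787 ≡ 1 (mod 4), (1 + 787)/4 = 197 ∈ Z. The polynomial x^2 - x + 197 has discriminant 1 - 4·(197) = -787, which is not a perfect square in Q (d = -787 is squarefree and ≠ 1), so x^2 - x + 197 is irreducible over Q. It is the minimal polynomial of α.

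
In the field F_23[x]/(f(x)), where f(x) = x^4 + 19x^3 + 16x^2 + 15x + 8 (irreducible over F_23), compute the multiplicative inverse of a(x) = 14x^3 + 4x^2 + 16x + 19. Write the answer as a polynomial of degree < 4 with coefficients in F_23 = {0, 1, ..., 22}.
a(x)^(-1) ≡ 17x^3 + 16x^2 + 15x + 16 (mod f(x))

Since f is irreducible over F_23, F_23[x]/(f) is a field and a(x) ≠ 0 has an inverse. Apply the extended Euclidean algorithm to f(x) and a(x) in F_23[x]: f(x) = (5x + 18)·a(x) + (2x^2 + 11);  a(x) = (7x + 2)·(2x^2 + 11) + (8x + 20);  (2x^2 + 11) = (6x + 8)·(8x + 20) + (12). The last nonzero remainder is the constant 12 = gcd(f, a) in F_23. Back-substituting through the division chain expresses 12 = s(x)·a(x) + t(x)·f(x) with s(x) ≡ 20x^3 + 8x^2 + 19x + 8 (mod f), so (20x^3 + 8x^2 + 19x + 8)·a(x) ≡ 12 (mod f). Multiplying by 12^(-1) ≡ 2 in F_23 gives a(x)^(-1) ≡ 2·(20x^3 + 8x^2 + 19x + 8) ≡ 17x^3 + 16x^2 + 15x + 16 (mod f). Check: (14x^3 + 4x^2 + 16x + 19)·(17x^3 + 16x^2 + 15x + 16) = 8x^6 + 16x^5 + 17x^4 + 12x^3 + 10x^2 + 12x + 5 ≡ 1 (mod x^4 + 19x^3 + 16x^2 + 15x + 8).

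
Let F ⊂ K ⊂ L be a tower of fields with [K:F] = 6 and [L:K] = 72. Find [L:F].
[L:F] = 432

The tower law says that for any tower of field extensions F ⊂ K ⊂ L with finite degrees, [L:F] = [L:K] · [K:F]. Here this gives [L:F] = 72 · 6 = 432.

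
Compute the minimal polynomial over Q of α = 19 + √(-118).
m_α(x) = x^2 - 38x + 479

From α - 19 = √(-118), squaring gives (α - 19)^2 = -118, i.e. α^2 - 38α + 361 = -118, so α^2 - 38α + 479 = 0. The discriminant of x^2 - 38x + 479 is (-38)^2 - 4·(479) = 1444 - 1916 = -472, and 4·(-118) is not a perfect square in Q since -118 is squarefree and ≠ 1. Hence x^2 - 38x + 479 is irreducible over Q and is the minimal polynomial of α.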